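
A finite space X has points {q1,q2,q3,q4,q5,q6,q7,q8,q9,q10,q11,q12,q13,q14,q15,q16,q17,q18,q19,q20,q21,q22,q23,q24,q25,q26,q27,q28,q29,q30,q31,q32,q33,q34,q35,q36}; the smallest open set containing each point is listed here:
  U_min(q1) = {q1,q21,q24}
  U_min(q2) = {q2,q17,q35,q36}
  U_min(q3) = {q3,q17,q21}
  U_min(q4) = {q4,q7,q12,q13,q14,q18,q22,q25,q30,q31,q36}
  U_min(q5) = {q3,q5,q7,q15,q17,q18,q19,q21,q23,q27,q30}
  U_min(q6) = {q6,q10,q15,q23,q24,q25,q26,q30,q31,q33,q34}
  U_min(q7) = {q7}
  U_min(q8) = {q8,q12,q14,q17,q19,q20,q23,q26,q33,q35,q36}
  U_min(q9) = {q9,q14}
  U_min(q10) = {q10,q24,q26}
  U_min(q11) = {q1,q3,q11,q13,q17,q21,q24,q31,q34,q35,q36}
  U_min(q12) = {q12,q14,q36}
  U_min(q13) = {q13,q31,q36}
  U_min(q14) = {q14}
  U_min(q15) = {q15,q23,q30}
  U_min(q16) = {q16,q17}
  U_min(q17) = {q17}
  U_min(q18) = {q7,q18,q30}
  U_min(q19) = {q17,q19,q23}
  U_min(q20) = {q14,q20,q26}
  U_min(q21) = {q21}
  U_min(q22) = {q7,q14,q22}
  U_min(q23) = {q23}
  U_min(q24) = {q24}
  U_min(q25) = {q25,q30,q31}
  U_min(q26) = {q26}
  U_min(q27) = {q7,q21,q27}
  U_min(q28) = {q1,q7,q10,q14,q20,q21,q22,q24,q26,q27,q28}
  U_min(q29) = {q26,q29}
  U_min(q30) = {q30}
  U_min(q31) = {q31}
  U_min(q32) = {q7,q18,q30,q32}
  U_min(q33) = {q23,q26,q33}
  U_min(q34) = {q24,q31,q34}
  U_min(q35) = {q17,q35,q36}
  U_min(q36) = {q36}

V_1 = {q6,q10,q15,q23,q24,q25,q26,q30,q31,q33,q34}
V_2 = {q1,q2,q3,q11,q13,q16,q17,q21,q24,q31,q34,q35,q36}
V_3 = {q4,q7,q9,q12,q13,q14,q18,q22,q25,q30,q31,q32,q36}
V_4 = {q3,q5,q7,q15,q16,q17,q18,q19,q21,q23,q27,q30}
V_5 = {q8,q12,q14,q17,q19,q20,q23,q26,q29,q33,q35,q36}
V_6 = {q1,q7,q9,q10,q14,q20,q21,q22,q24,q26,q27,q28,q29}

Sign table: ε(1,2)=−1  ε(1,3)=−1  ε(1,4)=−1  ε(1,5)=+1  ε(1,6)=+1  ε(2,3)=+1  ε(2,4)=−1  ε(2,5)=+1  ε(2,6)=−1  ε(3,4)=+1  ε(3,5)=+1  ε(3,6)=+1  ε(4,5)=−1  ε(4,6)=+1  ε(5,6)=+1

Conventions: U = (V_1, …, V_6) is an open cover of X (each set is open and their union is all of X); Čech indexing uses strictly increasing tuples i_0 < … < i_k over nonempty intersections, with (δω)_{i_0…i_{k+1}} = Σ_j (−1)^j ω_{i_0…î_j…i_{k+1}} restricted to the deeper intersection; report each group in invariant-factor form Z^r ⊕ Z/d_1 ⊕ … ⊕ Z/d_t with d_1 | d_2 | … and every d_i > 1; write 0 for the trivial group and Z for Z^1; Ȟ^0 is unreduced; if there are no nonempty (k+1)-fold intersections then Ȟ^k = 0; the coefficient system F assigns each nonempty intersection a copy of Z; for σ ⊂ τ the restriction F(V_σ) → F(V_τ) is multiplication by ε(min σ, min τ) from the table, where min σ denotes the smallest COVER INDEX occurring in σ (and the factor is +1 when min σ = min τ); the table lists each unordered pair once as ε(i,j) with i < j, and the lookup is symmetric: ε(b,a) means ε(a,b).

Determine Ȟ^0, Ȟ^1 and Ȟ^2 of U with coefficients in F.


Ȟ^0 = 0; Ȟ^1 = Z/2; Ȟ^2 = Z

cover nerve:
  V12={q24,q31,q34} V13={q25,q30,q31} V14={q15,q23,q30} V15={q23,q26,q33} V16={q10,q24,q26} V23={q13,q31,q36} V24={q3,q16,q17,q21} V25={q17,q35,q36} V26={q1,q21,q24} V34={q7,q18,q30} V35={q12,q14,q36} V36={q7,q9,q14,q22} V45={q17,q19,q23} V46={q7,q21,q27} V56={q14,q20,q26,q29}
  V123={q31} V126={q24} V134={q30} V145={q23} V156={q26} V235={q36} V245={q17} V246={q21} V346={q7} V356={q14}
C dims 6,15,10; δ0: rk 6, SNF 1^5·2; δ1: rk 9, SNF 1^9
Ȟ^0: (6−6)−0=0 ⇒ 0
Ȟ^1: (15−9)−6=0 plus torsion [2] ⇒ Z/2
Ȟ^2: (10−0)−9=1 ⇒ Z


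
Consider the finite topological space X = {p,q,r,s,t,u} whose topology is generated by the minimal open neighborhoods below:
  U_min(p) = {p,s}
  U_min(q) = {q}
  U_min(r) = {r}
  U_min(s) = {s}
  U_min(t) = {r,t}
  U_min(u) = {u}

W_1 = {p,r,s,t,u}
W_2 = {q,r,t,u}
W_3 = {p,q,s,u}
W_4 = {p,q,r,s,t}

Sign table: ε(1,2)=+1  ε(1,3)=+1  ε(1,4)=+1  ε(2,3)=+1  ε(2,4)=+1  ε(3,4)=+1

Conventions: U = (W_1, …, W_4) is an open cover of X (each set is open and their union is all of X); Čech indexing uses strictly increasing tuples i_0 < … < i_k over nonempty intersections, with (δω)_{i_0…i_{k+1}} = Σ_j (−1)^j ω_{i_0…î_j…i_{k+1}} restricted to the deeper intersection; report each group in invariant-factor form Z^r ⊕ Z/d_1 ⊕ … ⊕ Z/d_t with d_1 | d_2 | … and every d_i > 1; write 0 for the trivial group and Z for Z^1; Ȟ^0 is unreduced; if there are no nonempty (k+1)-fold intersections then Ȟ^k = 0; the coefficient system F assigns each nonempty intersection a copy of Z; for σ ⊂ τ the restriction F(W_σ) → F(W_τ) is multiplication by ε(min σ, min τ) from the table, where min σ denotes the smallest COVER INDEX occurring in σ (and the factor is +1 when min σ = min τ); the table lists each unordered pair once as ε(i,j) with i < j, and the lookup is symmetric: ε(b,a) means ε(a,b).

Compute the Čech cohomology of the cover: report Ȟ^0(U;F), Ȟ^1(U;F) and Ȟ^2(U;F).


nerve simplices:
  W12={r,t,u} W13={p,s,u} W14={p,r,s,t} W23={q,u} W24={q,r,t} W34={p,q,s}
  W123={u} W124={r,t} W134={p,s} W234={q}
C dims 4,6,4; δ0: rk 3, SNF 1^3; δ1: rk 3, SNF 1^3
degree 0: 4−3−0 = 1 → Ȟ^0 ≅ Z
degree 1: 6−3−3 = 0 → Ȟ^1 ≅ 0
degree 2: 4−0−3 = 1 → Ȟ^2 ≅ Z

Ȟ^0(U;F) ≅ Z,  Ȟ^1(U;F) ≅ 0,  Ȟ^2(U;F) ≅ Z


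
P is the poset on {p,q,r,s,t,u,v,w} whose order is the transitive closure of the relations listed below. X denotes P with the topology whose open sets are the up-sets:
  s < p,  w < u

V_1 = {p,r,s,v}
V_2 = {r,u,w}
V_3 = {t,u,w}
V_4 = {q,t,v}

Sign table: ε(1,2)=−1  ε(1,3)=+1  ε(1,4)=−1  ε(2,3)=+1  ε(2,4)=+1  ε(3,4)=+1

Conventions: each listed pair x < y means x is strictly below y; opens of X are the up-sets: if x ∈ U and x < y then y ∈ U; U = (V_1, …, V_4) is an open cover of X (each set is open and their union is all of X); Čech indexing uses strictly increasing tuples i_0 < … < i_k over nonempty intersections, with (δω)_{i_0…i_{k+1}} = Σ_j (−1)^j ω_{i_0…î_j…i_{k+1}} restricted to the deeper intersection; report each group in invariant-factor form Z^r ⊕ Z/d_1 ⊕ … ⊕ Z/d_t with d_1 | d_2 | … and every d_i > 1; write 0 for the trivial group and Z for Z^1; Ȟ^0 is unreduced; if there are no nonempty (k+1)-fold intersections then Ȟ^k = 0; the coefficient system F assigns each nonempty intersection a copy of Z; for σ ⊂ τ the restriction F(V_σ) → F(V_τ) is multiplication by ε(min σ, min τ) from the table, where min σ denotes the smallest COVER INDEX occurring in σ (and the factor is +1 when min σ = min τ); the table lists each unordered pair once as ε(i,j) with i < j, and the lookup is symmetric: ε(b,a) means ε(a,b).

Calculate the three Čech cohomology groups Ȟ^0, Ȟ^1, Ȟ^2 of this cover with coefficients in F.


nerve simplices:
  V12={r} V14={v} V23={u,w} V34={t}
C dims 4,4; δ0: rk 3, SNF 1^3
degree 0: 4−3−0 = 1 → Ȟ^0 ≅ Z
degree 1: 4−0−3 = 1 → Ȟ^1 ≅ Z
degree 2: 0−0−0 = 0 → Ȟ^2 ≅ 0

Ȟ^0(U;F) ≅ Z, Ȟ^1(U;F) ≅ Z, Ȟ^2(U;F) ≅ 0


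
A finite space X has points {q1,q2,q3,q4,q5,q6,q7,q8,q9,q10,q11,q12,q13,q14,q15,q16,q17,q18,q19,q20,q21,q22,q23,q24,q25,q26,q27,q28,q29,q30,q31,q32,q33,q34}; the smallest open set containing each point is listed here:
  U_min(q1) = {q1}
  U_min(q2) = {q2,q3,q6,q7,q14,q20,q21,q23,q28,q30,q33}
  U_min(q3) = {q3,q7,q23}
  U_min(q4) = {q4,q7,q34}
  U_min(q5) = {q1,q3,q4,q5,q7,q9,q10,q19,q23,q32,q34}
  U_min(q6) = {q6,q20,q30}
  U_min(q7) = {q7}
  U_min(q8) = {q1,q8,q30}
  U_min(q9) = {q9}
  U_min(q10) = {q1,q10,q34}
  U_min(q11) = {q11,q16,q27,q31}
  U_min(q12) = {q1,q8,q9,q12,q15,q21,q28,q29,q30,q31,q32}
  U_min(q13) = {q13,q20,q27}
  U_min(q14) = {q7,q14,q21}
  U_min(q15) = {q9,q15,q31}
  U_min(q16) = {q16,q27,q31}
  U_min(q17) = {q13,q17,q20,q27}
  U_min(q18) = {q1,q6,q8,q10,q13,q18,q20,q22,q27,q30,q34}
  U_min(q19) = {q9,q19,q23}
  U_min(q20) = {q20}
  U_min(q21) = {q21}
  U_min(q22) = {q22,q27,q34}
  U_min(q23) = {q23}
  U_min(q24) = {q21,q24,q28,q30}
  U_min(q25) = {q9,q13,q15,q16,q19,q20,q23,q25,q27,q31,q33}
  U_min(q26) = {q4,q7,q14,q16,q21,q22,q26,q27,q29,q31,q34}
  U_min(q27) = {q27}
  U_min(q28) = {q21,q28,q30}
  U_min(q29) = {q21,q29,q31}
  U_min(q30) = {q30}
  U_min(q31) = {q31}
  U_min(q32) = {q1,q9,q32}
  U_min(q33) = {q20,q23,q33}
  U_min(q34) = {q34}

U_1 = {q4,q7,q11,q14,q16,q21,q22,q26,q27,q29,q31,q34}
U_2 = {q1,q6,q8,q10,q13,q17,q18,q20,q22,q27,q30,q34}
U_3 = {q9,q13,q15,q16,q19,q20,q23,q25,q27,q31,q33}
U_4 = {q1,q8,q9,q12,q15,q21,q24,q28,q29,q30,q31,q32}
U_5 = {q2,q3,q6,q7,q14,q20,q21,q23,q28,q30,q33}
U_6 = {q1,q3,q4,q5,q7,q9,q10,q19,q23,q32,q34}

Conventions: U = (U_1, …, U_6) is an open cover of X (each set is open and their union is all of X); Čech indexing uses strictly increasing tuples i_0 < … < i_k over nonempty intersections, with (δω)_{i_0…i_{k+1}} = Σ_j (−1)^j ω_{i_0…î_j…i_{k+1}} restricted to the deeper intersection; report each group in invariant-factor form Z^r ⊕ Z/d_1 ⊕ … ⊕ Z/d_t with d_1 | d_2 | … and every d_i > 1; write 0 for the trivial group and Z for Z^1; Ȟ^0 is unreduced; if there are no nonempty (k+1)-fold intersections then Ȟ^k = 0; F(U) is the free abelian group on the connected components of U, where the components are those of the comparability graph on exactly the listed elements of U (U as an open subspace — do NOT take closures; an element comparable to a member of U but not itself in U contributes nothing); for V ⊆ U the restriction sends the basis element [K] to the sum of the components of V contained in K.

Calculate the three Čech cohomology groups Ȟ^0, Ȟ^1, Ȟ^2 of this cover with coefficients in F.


nerve of the cover:
  U12={q22,q27,q34} U13={q16,q27,q31} U14={q21,q29,q31} U15={q7,q14,q21} U16={q4,q7,q34} U23={q13,q20,q27} U24={q1,q8,q30} U25={q6,q20,q30} U26={q1,q10,q34} U34={q9,q15,q31} U35={q20,q23,q33} U36={q9,q19,q23} U45={q21,q28,q30} U46={q1,q9,q32} U56={q3,q7,q23}
  U123={q27} U126={q34} U134={q31} U145={q21} U156={q7} U235={q20} U245={q30} U246={q1} U346={q9} U356={q23}
components per intersection:
  U1: {q4,q7,q11,q14,q16,q21,q22,q26,q27,q29,q31,q34}
  U2: {q1,q6,q8,q10,q13,q17,q18,q20,q22,q27,q30,q34}
  U3: {q9,q13,q15,q16,q19,q20,q23,q25,q27,q31,q33}
  U4: {q1,q8,q9,q12,q15,q21,q24,q28,q29,q30,q31,q32}
  U5: {q2,q3,q6,q7,q14,q20,q21,q23,q28,q30,q33}
  U6: {q1,q3,q4,q5,q7,q9,q10,q19,q23,q32,q34}
  U12: {q22,q27,q34}
  U13: {q16,q27,q31}
  U14: {q21,q29,q31}
  U15: {q7,q14,q21}
  U16: {q4,q7,q34}
  U23: {q13,q20,q27}
  U24: {q1,q8,q30}
  U25: {q6,q20,q30}
  U26: {q1,q10,q34}
  U34: {q9,q15,q31}
  U35: {q20,q23,q33}
  U36: {q9,q19,q23}
  U45: {q21,q28,q30}
  U46: {q1,q9,q32}
  U56: {q3,q7,q23}
  U123: {q27}
  U126: {q34}
  U134: {q31}
  U145: {q21}
  U156: {q7}
  U235: {q20}
  U245: {q30}
  U246: {q1}
  U346: {q9}
  U356: {q23}
C dims 6,15,10; δ0: rk 5, SNF 1^5; δ1: rk 10, SNF 1^9·2
Ȟ^0 = (6 − 5) − 0 = 1, so Ȟ^0 ≅ Z
Ȟ^1 = (15 − 10) − 5 = 0, so Ȟ^1 ≅ 0
Ȟ^2 = (10 − 0) − 10 = 0 plus torsion [2], so Ȟ^2 ≅ Z/2

Ȟ^0(U;F) ≅ Z; Ȟ^1(U;F) ≅ 0; Ȟ^2(U;F) ≅ Z/2


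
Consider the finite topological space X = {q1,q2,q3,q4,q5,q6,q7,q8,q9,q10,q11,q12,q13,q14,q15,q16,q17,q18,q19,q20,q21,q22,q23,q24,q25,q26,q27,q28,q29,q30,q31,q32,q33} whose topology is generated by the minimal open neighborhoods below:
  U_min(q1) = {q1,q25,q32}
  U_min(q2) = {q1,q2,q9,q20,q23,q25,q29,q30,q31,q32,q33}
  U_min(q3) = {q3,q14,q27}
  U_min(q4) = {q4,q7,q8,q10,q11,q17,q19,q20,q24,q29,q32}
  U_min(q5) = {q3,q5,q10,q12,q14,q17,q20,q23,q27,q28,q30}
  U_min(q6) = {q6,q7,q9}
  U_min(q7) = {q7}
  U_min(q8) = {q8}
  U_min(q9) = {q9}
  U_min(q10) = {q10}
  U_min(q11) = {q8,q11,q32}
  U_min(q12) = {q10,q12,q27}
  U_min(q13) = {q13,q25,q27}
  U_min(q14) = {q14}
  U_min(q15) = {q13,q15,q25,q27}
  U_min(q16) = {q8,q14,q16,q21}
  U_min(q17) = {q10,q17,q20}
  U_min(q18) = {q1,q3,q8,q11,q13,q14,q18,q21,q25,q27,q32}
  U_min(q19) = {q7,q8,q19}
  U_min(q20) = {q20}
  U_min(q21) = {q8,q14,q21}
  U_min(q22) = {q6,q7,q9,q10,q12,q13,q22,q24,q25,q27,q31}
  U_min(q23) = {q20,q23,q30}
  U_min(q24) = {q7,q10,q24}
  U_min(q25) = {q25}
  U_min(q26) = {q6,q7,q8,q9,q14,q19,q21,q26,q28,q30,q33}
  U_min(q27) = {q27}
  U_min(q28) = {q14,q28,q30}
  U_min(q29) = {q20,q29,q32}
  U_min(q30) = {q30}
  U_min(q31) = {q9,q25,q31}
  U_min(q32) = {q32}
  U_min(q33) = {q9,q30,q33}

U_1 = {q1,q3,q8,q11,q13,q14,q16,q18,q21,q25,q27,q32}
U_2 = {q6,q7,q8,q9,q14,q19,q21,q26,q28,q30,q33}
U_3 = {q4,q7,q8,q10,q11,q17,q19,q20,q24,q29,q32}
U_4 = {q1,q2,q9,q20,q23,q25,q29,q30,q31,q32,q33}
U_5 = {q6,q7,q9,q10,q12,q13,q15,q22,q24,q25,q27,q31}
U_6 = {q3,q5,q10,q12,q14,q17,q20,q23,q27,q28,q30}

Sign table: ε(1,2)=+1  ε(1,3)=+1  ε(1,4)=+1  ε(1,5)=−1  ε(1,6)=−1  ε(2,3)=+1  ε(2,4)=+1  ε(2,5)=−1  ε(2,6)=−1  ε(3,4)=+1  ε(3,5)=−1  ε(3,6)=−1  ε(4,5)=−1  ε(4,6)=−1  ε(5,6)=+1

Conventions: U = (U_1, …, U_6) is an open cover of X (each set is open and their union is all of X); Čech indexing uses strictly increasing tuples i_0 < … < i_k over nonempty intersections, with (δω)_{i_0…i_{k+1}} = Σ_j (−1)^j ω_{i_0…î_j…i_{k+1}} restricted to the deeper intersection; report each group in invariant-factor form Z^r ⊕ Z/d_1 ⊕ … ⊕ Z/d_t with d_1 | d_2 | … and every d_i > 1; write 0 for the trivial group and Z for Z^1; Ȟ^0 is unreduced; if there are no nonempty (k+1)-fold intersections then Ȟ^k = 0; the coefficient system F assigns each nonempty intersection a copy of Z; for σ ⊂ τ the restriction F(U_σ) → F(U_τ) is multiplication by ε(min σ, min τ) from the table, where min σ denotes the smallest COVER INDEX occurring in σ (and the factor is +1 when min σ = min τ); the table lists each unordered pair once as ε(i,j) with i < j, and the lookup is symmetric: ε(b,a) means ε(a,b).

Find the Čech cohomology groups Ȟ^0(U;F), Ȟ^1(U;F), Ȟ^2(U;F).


Ȟ^0(U;F) ≅ Z, Ȟ^1(U;F) ≅ 0, Ȟ^2(U;F) ≅ Z/2

nerve simplices:
  U12={q8,q14,q21} U13={q8,q11,q32} U14={q1,q25,q32} U15={q13,q25,q27} U16={q3,q14,q27} U23={q7,q8,q19} U24={q9,q30,q33} U25={q6,q7,q9} U26={q14,q28,q30} U34={q20,q29,q32} U35={q7,q10,q24} U36={q10,q17,q20} U45={q9,q25,q31} U46={q20,q23,q30} U56={q10,q12,q27}
  U123={q8} U126={q14} U134={q32} U145={q25} U156={q27} U235={q7} U245={q9} U246={q30} U346={q20} U356={q10}
C dims 6,15,10; δ0: rk 5, SNF 1^5; δ1: rk 10, SNF 1^9·2
degree 0: 6−5−0 = 1 → Ȟ^0 ≅ Z
degree 1: 15−10−5 = 0 → Ȟ^1 ≅ 0
degree 2: 10−0−10 = 0 plus torsion [2] → Ȟ^2 ≅ Z/2


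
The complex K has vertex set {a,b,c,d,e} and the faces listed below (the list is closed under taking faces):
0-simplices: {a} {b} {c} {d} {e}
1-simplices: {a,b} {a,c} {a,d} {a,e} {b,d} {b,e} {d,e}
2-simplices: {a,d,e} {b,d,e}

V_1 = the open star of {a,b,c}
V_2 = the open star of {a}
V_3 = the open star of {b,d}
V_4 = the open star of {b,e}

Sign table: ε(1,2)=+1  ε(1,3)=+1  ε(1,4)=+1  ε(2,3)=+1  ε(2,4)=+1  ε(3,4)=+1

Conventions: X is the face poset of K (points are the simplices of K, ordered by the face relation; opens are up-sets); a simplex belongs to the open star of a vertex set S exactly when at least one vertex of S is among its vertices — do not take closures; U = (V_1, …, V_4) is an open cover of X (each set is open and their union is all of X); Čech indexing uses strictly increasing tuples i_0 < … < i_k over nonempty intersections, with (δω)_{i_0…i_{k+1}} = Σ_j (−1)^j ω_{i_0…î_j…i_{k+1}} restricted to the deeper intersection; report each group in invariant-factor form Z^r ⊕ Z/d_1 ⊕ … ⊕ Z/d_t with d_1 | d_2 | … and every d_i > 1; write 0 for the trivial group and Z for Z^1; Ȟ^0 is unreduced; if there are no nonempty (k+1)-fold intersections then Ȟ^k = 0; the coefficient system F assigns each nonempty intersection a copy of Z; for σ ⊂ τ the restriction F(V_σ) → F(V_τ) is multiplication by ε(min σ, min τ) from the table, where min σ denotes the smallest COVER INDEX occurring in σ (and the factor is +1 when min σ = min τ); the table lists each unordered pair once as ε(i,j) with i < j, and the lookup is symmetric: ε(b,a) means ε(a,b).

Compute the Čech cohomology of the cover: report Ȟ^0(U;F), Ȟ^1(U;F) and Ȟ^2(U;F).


intersection data:
  V1={{a},{b},{c},{a,b},{a,c},{a,d},{a,e},{b,d},{b,e},{a,d,e},{b,d,e}} V2={{a},{a,b},{a,c},{a,d},{a,e},{a,d,e}} V3={{b},{d},{a,b},{a,d},{b,d},{b,e},{d,e},{a,d,e},{b,d,e}} V4={{b},{e},{a,b},{a,e},{b,d},{b,e},{d,e},{a,d,e},{b,d,e}}
  V12={{a},{a,b},{a,c},{a,d},{a,e},{a,d,e}} V13={{b},{a,b},{a,d},{b,d},{b,e},{a,d,e},{b,d,e}} V14={{b},{a,b},{a,e},{b,d},{b,e},{a,d,e},{b,d,e}} V23={{a,b},{a,d},{a,d,e}} V24={{a,b},{a,e},{a,d,e}} V34={{b},{a,b},{b,d},{b,e},{d,e},{a,d,e},{b,d,e}}
  V123={{a,b},{a,d},{a,d,e}} V124={{a,b},{a,e},{a,d,e}} V134={{b},{a,b},{b,d},{b,e},{a,d,e},{b,d,e}} V234={{a,b},{a,d,e}}
  V1234={{a,b},{a,d,e}}
C dims 4,6,4,1; δ0: rk 3, SNF 1^3; δ1: rk 3, SNF 1^3; δ2: rk 1, SNF 1^1
Ȟ^0 = (4 − 3) − 0 = 1, so Ȟ^0 ≅ Z
Ȟ^1 = (6 − 3) − 3 = 0, so Ȟ^1 ≅ 0
Ȟ^2 = (4 − 1) − 3 = 0, so Ȟ^2 ≅ 0

Ȟ^0(U;F) ≅ Z; Ȟ^1(U;F) ≅ 0; Ȟ^2(U;F) ≅ 0


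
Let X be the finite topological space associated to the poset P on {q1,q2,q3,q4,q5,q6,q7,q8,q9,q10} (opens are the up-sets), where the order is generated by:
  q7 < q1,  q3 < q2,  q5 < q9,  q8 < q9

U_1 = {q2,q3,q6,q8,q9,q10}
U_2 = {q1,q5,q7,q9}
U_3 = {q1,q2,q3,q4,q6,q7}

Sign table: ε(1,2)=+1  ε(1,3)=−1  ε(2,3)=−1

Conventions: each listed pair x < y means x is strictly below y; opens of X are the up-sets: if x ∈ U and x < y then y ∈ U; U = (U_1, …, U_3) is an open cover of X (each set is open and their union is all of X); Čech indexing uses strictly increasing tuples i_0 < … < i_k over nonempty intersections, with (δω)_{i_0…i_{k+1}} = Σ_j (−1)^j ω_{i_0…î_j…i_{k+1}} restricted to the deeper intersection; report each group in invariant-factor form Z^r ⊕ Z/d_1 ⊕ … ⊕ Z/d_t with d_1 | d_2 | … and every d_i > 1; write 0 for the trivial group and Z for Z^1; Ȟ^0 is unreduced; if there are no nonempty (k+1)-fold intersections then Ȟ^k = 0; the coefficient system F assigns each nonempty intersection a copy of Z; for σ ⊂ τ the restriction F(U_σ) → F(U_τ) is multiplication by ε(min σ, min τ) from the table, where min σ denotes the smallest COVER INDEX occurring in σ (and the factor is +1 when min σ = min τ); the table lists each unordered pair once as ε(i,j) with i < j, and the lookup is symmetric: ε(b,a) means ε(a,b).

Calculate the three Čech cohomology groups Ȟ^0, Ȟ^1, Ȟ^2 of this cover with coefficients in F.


Ȟ^0 = Z, Ȟ^1 = Z, Ȟ^2 = 0

nerve of the cover:
  U12={q9} U13={q2,q3,q6} U23={q1,q7}
C dims 3,3; δ0: rk 2, SNF 1^2
Ȟ^0 = (3 − 2) − 0 = 1, so Ȟ^0 ≅ Z
Ȟ^1 = (3 − 0) − 2 = 1, so Ȟ^1 ≅ Z
Ȟ^2 = (0 − 0) − 0 = 0, so Ȟ^2 ≅ 0


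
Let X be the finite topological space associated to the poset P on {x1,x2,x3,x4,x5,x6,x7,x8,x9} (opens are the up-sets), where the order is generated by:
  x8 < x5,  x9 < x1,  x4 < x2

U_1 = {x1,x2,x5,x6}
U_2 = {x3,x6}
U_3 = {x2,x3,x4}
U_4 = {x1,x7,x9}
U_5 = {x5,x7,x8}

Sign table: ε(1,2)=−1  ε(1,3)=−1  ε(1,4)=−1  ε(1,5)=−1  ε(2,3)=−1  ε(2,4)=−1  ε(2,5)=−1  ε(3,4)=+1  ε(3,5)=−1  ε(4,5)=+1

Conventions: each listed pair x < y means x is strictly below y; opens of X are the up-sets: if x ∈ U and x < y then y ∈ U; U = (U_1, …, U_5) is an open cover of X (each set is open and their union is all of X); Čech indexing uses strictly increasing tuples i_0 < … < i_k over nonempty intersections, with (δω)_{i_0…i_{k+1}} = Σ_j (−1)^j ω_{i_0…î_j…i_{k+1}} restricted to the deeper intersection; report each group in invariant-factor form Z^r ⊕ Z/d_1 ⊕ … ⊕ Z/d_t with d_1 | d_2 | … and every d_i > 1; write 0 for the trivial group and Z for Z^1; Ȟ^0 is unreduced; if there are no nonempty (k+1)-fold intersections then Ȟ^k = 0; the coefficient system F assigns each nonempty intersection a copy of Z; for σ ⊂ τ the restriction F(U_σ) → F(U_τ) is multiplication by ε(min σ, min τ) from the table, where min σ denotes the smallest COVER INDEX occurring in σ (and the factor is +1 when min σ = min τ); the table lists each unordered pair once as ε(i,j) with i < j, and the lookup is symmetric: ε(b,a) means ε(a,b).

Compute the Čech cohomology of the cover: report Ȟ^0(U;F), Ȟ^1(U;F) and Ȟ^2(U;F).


Ȟ^0(U;F) ≅ 0, Ȟ^1(U;F) ≅ Z ⊕ Z/2 and Ȟ^2(U;F) ≅ 0

nerve of the cover:
  U12={x6} U13={x2} U14={x1} U15={x5} U23={x3} U45={x7}
C dims 5,6; δ0: rk 5, SNF 1^4·2
Ȟ^0 = (5 − 5) − 0 = 0, so Ȟ^0 ≅ 0
Ȟ^1 = (6 − 0) − 5 = 1 plus torsion [2], so Ȟ^1 ≅ Z ⊕ Z/2
Ȟ^2 = (0 − 0) − 0 = 0, so Ȟ^2 ≅ 0


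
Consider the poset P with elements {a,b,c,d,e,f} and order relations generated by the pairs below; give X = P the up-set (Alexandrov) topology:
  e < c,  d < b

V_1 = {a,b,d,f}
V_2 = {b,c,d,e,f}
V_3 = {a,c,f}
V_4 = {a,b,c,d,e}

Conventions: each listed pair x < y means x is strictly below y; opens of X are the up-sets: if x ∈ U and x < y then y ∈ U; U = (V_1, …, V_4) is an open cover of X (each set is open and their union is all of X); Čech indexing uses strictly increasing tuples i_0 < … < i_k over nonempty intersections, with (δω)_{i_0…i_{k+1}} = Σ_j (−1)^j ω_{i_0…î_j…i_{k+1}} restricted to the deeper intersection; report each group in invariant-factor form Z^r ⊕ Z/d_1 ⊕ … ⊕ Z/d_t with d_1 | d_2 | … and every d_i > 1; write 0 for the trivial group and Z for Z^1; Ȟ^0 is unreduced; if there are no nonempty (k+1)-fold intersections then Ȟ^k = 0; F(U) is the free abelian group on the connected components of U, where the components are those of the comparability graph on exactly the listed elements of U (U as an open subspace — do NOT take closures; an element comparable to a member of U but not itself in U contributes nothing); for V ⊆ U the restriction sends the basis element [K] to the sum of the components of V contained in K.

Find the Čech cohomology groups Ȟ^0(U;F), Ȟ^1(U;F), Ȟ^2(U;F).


Ȟ^0 ≅ Z^4,  Ȟ^1 ≅ 0,  Ȟ^2 ≅ 0

nerve simplices:
  V12={b,d,f} V13={a,f} V14={a,b,d} V23={c,f} V24={b,c,d,e} V34={a,c}
  V123={f} V124={b,d} V134={a} V234={c}
components per intersection:
  V1: {a} {b,d} {f}
  V2: {b,d} {c,e} {f}
  V3: {a} {c} {f}
  V4: {a} {b,d} {c,e}
  V12: {b,d} {f}
  V13: {a} {f}
  V14: {a} {b,d}
  V23: {c} {f}
  V24: {b,d} {c,e}
  V34: {a} {c}
  V123: {f}
  V124: {b,d}
  V134: {a}
  V234: {c}
C dims 12,12,4; δ0: rk 8, SNF 1^8; δ1: rk 4, SNF 1^4
degree 0: 12−8−0 = 4 → Ȟ^0 ≅ Z^4
degree 1: 12−4−8 = 0 → Ȟ^1 ≅ 0
degree 2: 4−0−4 = 0 → Ȟ^2 ≅ 0


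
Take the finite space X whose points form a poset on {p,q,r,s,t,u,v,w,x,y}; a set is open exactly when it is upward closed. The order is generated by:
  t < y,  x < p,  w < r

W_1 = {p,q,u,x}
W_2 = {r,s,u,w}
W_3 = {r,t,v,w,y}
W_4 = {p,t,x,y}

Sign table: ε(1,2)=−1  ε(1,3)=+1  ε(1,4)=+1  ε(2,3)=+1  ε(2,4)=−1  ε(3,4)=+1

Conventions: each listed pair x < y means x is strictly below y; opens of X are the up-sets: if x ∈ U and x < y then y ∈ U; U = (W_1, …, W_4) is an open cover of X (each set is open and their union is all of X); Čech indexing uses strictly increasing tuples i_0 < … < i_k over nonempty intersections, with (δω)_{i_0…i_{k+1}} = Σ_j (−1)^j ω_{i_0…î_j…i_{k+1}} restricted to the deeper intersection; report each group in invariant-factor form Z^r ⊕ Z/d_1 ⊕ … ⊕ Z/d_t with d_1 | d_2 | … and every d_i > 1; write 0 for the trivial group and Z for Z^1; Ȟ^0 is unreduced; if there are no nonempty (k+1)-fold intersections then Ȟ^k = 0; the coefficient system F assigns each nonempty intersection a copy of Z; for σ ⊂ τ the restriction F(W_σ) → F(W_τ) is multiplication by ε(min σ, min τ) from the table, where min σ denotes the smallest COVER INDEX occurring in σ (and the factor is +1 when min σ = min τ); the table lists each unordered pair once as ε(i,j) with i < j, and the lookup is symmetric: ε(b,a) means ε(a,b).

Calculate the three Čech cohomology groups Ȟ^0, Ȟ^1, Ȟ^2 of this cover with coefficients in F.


intersection data:
  W12={u} W14={p,x} W23={r,w} W34={t,y}
C dims 4,4; δ0: rk 4, SNF 1^3·2
Ȟ^0 = (4 − 4) − 0 = 0, so Ȟ^0 ≅ 0
Ȟ^1 = (4 − 0) − 4 = 0 plus torsion [2], so Ȟ^1 ≅ Z/2
Ȟ^2 = (0 − 0) − 0 = 0, so Ȟ^2 ≅ 0

Ȟ^0 = 0, Ȟ^1 = Z/2, Ȟ^2 = 0


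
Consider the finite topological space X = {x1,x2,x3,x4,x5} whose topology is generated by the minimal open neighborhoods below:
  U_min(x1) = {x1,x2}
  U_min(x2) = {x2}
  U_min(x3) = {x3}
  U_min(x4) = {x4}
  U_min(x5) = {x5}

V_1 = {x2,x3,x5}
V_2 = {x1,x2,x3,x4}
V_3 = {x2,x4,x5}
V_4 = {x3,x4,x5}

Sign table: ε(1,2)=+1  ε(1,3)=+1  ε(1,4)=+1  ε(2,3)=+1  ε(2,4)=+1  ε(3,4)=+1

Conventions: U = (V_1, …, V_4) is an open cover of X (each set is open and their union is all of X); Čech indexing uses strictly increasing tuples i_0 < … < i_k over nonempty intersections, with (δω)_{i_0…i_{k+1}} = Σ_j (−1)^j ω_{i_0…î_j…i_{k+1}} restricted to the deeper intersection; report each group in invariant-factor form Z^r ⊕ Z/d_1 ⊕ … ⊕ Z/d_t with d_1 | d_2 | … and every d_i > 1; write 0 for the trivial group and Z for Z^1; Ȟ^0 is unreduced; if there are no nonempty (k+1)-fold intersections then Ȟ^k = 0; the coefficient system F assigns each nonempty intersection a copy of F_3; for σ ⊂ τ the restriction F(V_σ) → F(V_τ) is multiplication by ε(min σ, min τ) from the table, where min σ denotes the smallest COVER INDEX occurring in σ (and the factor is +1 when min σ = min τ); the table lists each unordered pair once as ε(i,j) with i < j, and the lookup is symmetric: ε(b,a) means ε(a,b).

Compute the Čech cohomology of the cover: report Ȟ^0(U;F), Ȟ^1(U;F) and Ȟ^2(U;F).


Ȟ^0 = Z/3; Ȟ^1 = 0; Ȟ^2 = Z/3

nerve of the cover:
  V12={x2,x3} V13={x2,x5} V14={x3,x5} V23={x2,x4} V24={x3,x4} V34={x4,x5}
  V123={x2} V124={x3} V134={x5} V234={x4}
C dims 4,6,4; δ0: rk_F3 3; δ1: rk_F3 3
Ȟ^0 = (4 − 3) − 0 = 1, so Ȟ^0 ≅ Z/3
Ȟ^1 = (6 − 3) − 3 = 0, so Ȟ^1 ≅ 0
Ȟ^2 = (4 − 0) − 3 = 1, so Ȟ^2 ≅ Z/3


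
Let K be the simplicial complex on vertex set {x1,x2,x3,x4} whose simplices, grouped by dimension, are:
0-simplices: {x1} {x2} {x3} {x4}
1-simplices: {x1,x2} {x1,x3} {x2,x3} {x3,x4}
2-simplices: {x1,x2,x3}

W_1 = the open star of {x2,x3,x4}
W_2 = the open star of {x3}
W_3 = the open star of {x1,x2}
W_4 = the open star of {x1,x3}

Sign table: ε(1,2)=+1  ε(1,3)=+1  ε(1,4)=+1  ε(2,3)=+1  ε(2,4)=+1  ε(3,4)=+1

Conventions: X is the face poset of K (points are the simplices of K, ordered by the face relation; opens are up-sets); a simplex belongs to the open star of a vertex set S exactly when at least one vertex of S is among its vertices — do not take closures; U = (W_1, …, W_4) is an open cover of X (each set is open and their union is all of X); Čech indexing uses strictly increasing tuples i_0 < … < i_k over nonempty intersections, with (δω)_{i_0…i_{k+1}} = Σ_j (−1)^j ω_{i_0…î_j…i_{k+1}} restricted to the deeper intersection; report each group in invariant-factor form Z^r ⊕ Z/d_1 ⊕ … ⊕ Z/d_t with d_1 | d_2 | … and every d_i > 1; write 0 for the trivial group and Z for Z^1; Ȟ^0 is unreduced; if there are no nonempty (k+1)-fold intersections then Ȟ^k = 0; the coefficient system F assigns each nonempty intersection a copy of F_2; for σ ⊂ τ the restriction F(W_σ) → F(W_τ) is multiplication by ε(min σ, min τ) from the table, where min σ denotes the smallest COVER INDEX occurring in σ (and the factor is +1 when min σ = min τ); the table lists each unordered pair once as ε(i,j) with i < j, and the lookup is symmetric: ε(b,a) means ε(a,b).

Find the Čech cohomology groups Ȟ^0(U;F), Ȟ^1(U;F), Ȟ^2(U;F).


Ȟ^0 = Z/2, Ȟ^1 = 0, Ȟ^2 = 0

nerve of the cover:
  W1={{x2},{x3},{x4},{x1,x2},{x1,x3},{x2,x3},{x3,x4},{x1,x2,x3}} W2={{x3},{x1,x3},{x2,x3},{x3,x4},{x1,x2,x3}} W3={{x1},{x2},{x1,x2},{x1,x3},{x2,x3},{x1,x2,x3}} W4={{x1},{x3},{x1,x2},{x1,x3},{x2,x3},{x3,x4},{x1,x2,x3}}
  W12={{x3},{x1,x3},{x2,x3},{x3,x4},{x1,x2,x3}} W13={{x2},{x1,x2},{x1,x3},{x2,x3},{x1,x2,x3}} W14={{x3},{x1,x2},{x1,x3},{x2,x3},{x3,x4},{x1,x2,x3}} W23={{x1,x3},{x2,x3},{x1,x2,x3}} W24={{x3},{x1,x3},{x2,x3},{x3,x4},{x1,x2,x3}} W34={{x1},{x1,x2},{x1,x3},{x2,x3},{x1,x2,x3}}
  W123={{x1,x3},{x2,x3},{x1,x2,x3}} W124={{x3},{x1,x3},{x2,x3},{x3,x4},{x1,x2,x3}} W134={{x1,x2},{x1,x3},{x2,x3},{x1,x2,x3}} W234={{x1,x3},{x2,x3},{x1,x2,x3}}
  W1234={{x1,x3},{x2,x3},{x1,x2,x3}}
C dims 4,6,4,1; δ0: rk_F2 3; δ1: rk_F2 3; δ2: rk_F2 1
Ȟ^0 = (4 − 3) − 0 = 1, so Ȟ^0 ≅ Z/2
Ȟ^1 = (6 − 3) − 3 = 0, so Ȟ^1 ≅ 0
Ȟ^2 = (4 − 1) − 3 = 0, so Ȟ^2 ≅ 0


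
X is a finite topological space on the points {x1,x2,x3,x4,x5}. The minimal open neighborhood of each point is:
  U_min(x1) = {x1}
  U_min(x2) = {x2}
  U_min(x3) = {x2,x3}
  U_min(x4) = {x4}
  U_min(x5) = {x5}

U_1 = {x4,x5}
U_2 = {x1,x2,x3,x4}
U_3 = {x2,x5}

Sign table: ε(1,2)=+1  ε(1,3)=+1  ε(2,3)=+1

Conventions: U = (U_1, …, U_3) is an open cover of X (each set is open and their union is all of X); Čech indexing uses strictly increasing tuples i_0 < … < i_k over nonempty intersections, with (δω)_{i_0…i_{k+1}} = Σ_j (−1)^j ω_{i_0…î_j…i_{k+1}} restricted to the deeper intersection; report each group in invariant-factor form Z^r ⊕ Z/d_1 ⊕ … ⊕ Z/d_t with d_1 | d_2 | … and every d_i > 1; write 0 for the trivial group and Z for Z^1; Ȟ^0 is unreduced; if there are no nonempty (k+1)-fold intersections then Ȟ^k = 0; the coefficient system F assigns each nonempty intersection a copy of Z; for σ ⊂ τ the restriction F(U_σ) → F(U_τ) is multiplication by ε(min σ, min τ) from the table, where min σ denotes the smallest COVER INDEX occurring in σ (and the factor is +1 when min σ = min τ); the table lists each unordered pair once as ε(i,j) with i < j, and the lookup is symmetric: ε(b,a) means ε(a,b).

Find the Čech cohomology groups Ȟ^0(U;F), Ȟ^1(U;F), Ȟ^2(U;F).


nerve of the cover:
  U12={x4} U13={x5} U23={x2}
C dims 3,3; δ0: rk 2, SNF 1^2
Ȟ^0 = (3 − 2) − 0 = 1, so Ȟ^0 ≅ Z
Ȟ^1 = (3 − 0) − 2 = 1, so Ȟ^1 ≅ Z
Ȟ^2 = (0 − 0) − 0 = 0, so Ȟ^2 ≅ 0

Ȟ^0 = Z, Ȟ^1 = Z and Ȟ^2 = 0


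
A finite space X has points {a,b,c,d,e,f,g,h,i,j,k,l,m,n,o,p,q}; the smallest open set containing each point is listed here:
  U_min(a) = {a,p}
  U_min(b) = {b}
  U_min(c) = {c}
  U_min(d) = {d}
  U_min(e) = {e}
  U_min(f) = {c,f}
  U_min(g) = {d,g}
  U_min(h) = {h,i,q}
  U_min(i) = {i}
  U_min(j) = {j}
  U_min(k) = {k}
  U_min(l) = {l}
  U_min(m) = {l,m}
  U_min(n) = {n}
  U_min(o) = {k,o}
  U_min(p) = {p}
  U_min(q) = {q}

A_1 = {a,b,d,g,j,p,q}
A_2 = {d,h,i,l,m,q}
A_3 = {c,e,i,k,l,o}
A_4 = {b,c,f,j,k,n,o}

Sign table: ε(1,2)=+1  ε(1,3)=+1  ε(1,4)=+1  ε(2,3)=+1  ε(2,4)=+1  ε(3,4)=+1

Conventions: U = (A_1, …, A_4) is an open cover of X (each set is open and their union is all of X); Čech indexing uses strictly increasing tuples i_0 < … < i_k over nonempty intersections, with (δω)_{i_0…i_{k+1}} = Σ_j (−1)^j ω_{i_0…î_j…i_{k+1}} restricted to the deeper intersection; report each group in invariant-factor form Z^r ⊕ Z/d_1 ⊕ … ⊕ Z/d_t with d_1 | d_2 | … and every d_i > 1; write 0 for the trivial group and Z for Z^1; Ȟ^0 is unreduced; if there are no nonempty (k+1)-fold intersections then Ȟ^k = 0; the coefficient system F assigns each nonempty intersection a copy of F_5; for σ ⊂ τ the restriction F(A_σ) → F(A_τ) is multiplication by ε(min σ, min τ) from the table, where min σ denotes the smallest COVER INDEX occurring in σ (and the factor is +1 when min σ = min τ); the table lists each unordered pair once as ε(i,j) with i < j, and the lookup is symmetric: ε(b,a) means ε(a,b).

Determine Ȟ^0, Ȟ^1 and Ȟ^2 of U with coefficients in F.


Ȟ^0(U;F) ≅ Z/5, Ȟ^1(U;F) ≅ Z/5, Ȟ^2(U;F) ≅ 0

intersection data:
  A12={d,q} A14={b,j} A23={i,l} A34={c,k,o}
C dims 4,4; δ0: rk_F5 3
Ȟ^0 = (4 − 3) − 0 = 1, so Ȟ^0 ≅ Z/5
Ȟ^1 = (4 − 0) − 3 = 1, so Ȟ^1 ≅ Z/5
Ȟ^2 = (0 − 0) − 0 = 0, so Ȟ^2 ≅ 0


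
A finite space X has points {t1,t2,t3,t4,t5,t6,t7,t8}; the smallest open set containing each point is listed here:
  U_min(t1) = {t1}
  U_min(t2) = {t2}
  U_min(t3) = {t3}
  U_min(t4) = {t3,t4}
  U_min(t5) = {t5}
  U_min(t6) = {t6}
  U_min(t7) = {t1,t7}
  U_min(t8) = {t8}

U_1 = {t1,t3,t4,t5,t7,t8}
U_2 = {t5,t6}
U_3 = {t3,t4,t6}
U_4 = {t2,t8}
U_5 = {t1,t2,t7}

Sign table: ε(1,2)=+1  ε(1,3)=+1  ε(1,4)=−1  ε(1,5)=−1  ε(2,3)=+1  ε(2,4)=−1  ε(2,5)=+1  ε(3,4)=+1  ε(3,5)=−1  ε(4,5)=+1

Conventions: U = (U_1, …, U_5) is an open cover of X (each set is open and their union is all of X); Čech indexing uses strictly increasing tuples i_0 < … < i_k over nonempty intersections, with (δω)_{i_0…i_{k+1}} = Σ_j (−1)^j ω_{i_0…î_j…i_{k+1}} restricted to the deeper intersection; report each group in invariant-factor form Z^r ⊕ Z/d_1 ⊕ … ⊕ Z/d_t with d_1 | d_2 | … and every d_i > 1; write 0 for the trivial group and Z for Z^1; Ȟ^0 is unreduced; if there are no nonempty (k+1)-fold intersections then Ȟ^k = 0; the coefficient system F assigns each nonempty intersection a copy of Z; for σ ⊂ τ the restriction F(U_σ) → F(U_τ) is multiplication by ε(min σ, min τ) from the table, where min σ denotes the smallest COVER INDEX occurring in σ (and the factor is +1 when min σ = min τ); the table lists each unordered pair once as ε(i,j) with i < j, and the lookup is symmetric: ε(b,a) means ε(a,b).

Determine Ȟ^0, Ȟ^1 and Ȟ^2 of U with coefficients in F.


nonempty intersections:
  U12={t5} U13={t3,t4} U14={t8} U15={t1,t7} U23={t6} U45={t2}
C dims 5,6; δ0: rk 4, SNF 1^4
Ȟ^0: (5−4)−0=1 ⇒ Z
Ȟ^1: (6−0)−4=2 ⇒ Z^2
Ȟ^2: (0−0)−0=0 ⇒ 0

Ȟ^0 = Z, Ȟ^1 = Z^2, Ȟ^2 = 0


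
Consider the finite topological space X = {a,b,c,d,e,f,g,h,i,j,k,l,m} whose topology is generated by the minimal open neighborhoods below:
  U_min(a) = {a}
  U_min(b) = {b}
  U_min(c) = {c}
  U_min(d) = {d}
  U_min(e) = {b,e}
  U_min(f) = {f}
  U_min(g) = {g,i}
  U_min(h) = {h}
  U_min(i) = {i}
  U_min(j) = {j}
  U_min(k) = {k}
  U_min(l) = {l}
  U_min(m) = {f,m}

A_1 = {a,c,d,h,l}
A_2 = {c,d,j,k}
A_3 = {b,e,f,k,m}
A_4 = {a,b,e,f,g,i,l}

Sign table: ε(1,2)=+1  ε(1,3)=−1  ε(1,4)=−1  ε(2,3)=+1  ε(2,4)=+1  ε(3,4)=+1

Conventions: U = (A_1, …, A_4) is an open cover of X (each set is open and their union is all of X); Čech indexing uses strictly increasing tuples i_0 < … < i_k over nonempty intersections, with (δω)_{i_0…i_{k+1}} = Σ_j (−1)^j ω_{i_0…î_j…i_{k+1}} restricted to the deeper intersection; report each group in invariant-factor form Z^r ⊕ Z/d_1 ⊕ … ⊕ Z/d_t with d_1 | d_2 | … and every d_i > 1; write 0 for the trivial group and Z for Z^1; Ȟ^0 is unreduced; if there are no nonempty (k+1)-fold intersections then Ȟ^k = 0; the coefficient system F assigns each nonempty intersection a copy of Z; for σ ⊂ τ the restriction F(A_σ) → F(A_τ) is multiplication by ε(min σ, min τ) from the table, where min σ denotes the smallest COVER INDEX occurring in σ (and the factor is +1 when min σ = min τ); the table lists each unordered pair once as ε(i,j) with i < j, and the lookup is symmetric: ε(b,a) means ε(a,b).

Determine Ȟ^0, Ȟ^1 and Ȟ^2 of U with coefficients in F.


Ȟ^0 = 0,  Ȟ^1 = Z/2,  Ȟ^2 = 0

intersection data:
  A12={c,d} A14={a,l} A23={k} A34={b,e,f}
C dims 4,4; δ0: rk 4, SNF 1^3·2
Ȟ^0 = (4 − 4) − 0 = 0, so Ȟ^0 ≅ 0
Ȟ^1 = (4 − 0) − 4 = 0 plus torsion [2], so Ȟ^1 ≅ Z/2
Ȟ^2 = (0 − 0) − 0 = 0, so Ȟ^2 ≅ 0


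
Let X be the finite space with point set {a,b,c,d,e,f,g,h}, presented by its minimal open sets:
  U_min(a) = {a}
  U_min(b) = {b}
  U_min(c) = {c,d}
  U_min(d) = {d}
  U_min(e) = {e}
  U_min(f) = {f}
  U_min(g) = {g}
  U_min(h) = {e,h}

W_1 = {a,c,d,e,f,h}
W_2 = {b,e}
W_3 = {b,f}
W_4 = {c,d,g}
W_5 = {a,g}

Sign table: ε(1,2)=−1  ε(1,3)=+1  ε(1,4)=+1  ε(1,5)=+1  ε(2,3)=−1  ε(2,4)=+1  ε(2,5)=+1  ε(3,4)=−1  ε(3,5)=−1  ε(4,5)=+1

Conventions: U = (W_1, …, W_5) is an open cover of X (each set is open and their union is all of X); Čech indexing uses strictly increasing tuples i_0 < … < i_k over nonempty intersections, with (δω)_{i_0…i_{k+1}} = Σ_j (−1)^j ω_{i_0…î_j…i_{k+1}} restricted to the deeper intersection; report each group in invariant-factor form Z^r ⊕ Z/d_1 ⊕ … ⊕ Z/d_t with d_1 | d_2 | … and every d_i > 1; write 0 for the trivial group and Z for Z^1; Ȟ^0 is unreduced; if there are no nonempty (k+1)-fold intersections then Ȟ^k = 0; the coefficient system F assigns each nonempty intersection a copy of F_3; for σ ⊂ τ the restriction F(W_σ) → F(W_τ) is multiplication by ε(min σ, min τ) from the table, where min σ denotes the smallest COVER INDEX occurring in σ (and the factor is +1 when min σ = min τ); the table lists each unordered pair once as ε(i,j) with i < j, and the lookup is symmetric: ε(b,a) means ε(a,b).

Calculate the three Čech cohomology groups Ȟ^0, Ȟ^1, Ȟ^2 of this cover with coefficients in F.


Ȟ^0 = Z/3, Ȟ^1 = Z/3 ⊕ Z/3, Ȟ^2 = 0

cover nerve:
  W12={e} W13={f} W14={c,d} W15={a} W23={b} W45={g}
C dims 5,6; δ0: rk_F3 4
Ȟ^0: (5−4)−0=1 ⇒ Z/3
Ȟ^1: (6−0)−4=2 ⇒ Z/3 ⊕ Z/3
Ȟ^2: (0−0)−0=0 ⇒ 0


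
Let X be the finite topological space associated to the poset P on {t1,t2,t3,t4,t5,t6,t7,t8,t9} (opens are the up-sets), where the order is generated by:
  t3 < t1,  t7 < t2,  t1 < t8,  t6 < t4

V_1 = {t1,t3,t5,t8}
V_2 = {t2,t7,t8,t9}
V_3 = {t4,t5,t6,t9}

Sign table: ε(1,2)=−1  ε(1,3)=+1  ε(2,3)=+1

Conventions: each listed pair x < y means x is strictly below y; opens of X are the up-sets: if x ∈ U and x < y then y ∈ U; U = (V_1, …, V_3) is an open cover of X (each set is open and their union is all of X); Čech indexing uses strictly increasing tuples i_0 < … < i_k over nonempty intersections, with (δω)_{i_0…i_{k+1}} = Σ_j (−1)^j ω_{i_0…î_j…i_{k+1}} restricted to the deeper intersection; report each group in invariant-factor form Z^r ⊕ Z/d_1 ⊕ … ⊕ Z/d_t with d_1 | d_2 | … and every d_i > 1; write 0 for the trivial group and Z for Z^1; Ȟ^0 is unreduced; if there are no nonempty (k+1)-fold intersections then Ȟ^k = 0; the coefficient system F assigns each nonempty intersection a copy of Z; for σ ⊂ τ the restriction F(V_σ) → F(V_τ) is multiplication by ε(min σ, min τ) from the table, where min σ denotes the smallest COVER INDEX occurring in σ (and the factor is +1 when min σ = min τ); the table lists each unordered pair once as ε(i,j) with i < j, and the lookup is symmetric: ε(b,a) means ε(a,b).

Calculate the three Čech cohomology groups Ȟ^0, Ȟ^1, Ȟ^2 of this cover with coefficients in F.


nonempty intersections:
  V12={t8} V13={t5} V23={t9}
C dims 3,3; δ0: rk 3, SNF 1^2·2
Ȟ^0: (3−3)−0=0 ⇒ 0
Ȟ^1: (3−0)−3=0 plus torsion [2] ⇒ Z/2
Ȟ^2: (0−0)−0=0 ⇒ 0

Ȟ^0(U;F) ≅ 0, Ȟ^1(U;F) ≅ Z/2 and Ȟ^2(U;F) ≅ 0


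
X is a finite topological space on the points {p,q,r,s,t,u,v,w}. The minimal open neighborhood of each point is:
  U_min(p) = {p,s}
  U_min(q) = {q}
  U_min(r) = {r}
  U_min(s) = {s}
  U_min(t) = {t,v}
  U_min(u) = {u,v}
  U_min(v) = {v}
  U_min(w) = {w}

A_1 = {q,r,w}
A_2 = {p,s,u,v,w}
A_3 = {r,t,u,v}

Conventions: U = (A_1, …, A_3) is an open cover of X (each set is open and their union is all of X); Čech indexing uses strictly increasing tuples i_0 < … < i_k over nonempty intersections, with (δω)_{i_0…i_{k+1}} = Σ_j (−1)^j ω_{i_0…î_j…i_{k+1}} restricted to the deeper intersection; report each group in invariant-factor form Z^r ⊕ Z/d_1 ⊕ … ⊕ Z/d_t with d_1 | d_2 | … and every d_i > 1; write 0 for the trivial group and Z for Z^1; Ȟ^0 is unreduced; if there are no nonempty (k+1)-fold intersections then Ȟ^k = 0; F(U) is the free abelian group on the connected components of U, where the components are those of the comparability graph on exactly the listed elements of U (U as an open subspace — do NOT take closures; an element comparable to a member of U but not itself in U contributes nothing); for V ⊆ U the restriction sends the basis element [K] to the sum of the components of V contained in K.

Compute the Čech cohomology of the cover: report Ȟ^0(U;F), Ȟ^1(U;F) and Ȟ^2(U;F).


cover nerve:
  A12={w} A13={r} A23={u,v}
components per intersection:
  A1: {q} {r} {w}
  A2: {p,s} {u,v} {w}
  A3: {r} {t,u,v}
  A12: {w}
  A13: {r}
  A23: {u,v}
C dims 8,3; δ0: rk 3, SNF 1^3
Ȟ^0: (8−3)−0=5 ⇒ Z^5
Ȟ^1: (3−0)−3=0 ⇒ 0
Ȟ^2: (0−0)−0=0 ⇒ 0

Ȟ^0 = Z^5; Ȟ^1 = 0; Ȟ^2 = 0
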